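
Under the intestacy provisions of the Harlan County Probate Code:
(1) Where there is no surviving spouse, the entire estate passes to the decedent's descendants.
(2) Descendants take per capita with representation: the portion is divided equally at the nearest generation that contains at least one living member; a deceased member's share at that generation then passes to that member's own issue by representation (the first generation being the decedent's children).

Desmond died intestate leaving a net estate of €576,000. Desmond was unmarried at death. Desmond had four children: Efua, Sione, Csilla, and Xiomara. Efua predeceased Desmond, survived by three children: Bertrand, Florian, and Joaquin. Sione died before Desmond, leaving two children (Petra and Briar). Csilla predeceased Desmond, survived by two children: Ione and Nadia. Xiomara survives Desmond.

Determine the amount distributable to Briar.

Briar receives €72,000.

The entire €576,000 passes to the descendants.
That amount (€576,000) is divided into 4 shares of €144,000: Xiomara takes €144,000; Efua's €144,000 share passes to Efua's issue; Sione's €144,000 share passes to Sione's issue; Csilla's €144,000 share passes to Csilla's issue.
Efua's share (€144,000) is divided into 3 shares of €48,000: Bertrand, Florian, and Joaquin each take €48,000.
Sione's share (€144,000) is divided into 2 shares of €72,000: Petra and Briar each take €72,000.
Csilla's share (€144,000) is divided into 2 shares of €72,000: Ione and Nadia each take €72,000.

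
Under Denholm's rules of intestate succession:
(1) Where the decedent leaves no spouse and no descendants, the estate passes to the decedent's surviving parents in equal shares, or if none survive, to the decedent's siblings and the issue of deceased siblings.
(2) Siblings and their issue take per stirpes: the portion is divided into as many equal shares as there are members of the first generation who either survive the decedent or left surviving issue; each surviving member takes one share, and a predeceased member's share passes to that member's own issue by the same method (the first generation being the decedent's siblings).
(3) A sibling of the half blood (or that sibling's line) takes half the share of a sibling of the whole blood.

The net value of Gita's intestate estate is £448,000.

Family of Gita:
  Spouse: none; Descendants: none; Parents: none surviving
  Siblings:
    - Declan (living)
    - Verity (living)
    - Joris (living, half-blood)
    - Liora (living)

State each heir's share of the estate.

Declan: £128,000; Verity: £128,000; Joris: £64,000; Liora: £128,000

The entire £448,000 passes to the siblings and their issue.
Counting each half-blood sibling's line as half a unit, there are 7/2 units in £448,000, so one unit is £128,000. Whole-blood lines (Declan, Verity, and Liora) take £128,000 each; half-blood lines (Joris) take £64,000 each.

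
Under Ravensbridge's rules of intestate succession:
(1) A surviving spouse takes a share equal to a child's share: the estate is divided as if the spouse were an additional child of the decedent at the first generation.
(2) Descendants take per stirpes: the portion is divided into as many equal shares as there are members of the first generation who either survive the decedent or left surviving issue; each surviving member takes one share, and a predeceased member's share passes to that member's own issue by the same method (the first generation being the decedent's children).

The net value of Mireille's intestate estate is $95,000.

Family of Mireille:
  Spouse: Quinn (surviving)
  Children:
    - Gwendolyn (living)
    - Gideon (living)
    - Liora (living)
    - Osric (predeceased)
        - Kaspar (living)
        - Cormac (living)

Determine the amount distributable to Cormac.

The spouse counts as an additional share at the children's level, so there are 5 primary shares of $19,000. Quinn takes one such share ($19,000).
The children's combined portion ($76,000) is divided into 4 shares of $19,000: Gwendolyn, Gideon, and Liora each take $19,000; Osric's $19,000 share passes to Osric's issue.
Osric's share ($19,000) is divided into 2 shares of $9,500: Kaspar and Cormac each take $9,500.

Cormac receives $9,500.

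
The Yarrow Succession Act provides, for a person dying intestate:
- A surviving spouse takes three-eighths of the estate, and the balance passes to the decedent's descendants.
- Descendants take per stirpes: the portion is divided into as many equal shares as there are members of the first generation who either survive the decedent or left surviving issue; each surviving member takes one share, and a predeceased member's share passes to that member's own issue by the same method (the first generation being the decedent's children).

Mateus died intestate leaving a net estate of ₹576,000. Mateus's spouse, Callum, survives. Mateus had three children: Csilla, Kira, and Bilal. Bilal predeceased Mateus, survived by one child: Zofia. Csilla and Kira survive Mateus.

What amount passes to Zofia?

Zofia receives ₹120,000.

Callum takes three-eighths of ₹576,000 = ₹216,000. The remaining ₹360,000 passes to the descendants.
The descendants' portion (₹360,000) is divided into 3 shares of ₹120,000: Csilla and Kira each take ₹120,000; Bilal's ₹120,000 share passes to Bilal's issue.
Bilal's share (₹120,000) passes entirely to Zofia.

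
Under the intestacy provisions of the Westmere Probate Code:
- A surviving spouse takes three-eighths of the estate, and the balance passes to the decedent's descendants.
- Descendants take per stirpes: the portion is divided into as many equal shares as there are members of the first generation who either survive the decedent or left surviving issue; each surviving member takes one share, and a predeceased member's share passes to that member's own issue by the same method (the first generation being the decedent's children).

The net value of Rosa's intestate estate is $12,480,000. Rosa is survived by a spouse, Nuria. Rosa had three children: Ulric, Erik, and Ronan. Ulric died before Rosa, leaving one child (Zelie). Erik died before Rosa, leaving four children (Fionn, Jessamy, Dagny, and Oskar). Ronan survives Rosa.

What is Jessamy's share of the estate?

Nuria takes three-eighths of $12,480,000 = $4,680,000. The remaining $7,800,000 passes to the descendants.
The descendants' portion ($7,800,000) is divided into 3 shares of $2,600,000: Ronan takes $2,600,000; Ulric's $2,600,000 share passes to Ulric's issue; Erik's $2,600,000 share passes to Erik's issue.
Ulric's share ($2,600,000) passes entirely to Zelie.
Erik's share ($2,600,000) is divided into 4 shares of $650,000: Fionn, Jessamy, Dagny, and Oskar each take $650,000.

Jessamy receives $650,000.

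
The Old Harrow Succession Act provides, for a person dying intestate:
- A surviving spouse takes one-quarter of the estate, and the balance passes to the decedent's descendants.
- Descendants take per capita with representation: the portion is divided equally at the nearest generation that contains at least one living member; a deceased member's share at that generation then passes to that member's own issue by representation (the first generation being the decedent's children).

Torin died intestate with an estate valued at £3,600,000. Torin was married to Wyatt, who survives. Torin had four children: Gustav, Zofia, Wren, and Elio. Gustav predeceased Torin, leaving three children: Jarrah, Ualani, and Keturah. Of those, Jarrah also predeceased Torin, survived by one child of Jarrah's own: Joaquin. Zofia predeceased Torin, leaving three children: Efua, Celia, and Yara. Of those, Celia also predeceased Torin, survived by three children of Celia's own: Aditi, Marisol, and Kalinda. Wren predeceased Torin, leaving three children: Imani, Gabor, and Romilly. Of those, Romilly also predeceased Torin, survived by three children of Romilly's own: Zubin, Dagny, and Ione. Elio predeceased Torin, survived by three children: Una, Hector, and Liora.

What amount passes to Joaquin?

Wyatt takes one-quarter of £3,600,000 = £900,000. The remaining £2,700,000 passes to the descendants.
No child survives, so the initial division is made at the grandchildren's generation.
The descendants' portion (£2,700,000) is divided into 12 shares of £225,000: Ualani, Keturah, Efua, Yara, Imani, Gabor, Una, Hector, and Liora each take £225,000; Jarrah's £225,000 share passes to Jarrah's issue; Celia's £225,000 share passes to Celia's issue; Romilly's £225,000 share passes to Romilly's issue.
Jarrah's share (£225,000) passes entirely to Joaquin.
Celia's share (£225,000) is divided into 3 shares of £75,000: Aditi, Marisol, and Kalinda each take £75,000.
Romilly's share (£225,000) is divided into 3 shares of £75,000: Zubin, Dagny, and Ione each take £75,000.

Joaquin receives £225,000.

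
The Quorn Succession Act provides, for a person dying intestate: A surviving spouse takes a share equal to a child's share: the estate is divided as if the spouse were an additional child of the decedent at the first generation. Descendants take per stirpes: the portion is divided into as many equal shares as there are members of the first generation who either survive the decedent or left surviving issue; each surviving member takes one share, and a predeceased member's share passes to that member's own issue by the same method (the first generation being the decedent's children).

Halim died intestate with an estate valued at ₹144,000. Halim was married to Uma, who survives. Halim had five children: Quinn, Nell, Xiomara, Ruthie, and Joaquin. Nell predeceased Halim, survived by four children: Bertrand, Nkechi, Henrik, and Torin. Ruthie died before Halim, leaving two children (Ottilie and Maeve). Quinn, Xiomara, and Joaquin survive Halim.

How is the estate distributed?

Uma: ₹24,000; Quinn: ₹24,000; Bertrand: ₹6,000; Nkechi: ₹6,000; Henrik: ₹6,000; Torin: ₹6,000; Xiomara: ₹24,000; Ottilie: ₹12,000; Maeve: ₹12,000; Joaquin: ₹24,000

The spouse counts as an additional share at the children's level, so there are 6 primary shares of ₹24,000. Uma takes one such share (₹24,000).
The children's combined portion (₹120,000) is divided into 5 shares of ₹24,000: Quinn, Xiomara, and Joaquin each take ₹24,000; Nell's ₹24,000 share passes to Nell's issue; Ruthie's ₹24,000 share passes to Ruthie's issue.
Nell's share (₹24,000) is divided into 4 shares of ₹6,000: Bertrand, Nkechi, Henrik, and Torin each take ₹6,000.
Ruthie's share (₹24,000) is divided into 2 shares of ₹12,000: Ottilie and Maeve each take ₹12,000.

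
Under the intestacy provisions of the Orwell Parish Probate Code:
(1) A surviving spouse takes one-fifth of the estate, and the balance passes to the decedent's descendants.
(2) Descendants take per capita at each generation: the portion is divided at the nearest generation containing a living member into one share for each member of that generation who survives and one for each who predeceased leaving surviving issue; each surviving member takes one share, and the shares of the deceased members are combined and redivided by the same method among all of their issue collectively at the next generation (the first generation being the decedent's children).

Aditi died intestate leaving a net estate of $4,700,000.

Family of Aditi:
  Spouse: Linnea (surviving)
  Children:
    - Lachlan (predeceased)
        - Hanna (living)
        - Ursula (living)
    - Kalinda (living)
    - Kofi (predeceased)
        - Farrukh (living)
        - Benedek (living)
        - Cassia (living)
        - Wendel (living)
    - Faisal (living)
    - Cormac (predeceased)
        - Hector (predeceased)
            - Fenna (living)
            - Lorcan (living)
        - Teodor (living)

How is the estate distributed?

Linnea: $940,000; Hanna: $282,000; Ursula: $282,000; Kalinda: $752,000; Farrukh: $282,000; Benedek: $282,000; Cassia: $282,000; Wendel: $282,000; Faisal: $752,000; Fenna: $141,000; Lorcan: $141,000; Teodor: $282,000

Linnea takes one-fifth of $4,700,000 = $940,000. The remaining $3,760,000 passes to the descendants.
The descendants' portion ($3,760,000) is divided at the children's generation into 5 shares of $752,000. Kalinda and Faisal each take $752,000. The 3 shares of the deceased (Lachlan, Kofi, and Cormac) are combined into a pool of $2,256,000.
That pool ($2,256,000) is divided at the grandchildren's generation into 8 shares of $282,000. Hanna, Ursula, Farrukh, Benedek, Cassia, Wendel, and Teodor each take $282,000. The remaining share for the deceased Hector ($282,000) is carried to the next generation.
That pool ($282,000) is divided at the great-grandchildren's generation equally among Fenna and Lorcan: $141,000 each.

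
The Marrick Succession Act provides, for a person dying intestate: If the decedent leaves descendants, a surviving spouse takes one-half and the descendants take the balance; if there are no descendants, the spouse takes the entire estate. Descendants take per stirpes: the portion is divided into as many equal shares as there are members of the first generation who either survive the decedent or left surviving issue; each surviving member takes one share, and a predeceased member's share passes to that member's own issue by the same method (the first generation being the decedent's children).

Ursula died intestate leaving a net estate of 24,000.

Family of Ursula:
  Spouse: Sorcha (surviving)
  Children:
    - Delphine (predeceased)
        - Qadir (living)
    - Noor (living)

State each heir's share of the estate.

Sorcha takes one-half of 24,000 = 12,000. The remaining 12,000 passes to the descendants.
The descendants' portion (12,000) is divided into 2 shares of 6,000: Noor takes 6,000; Delphine's 6,000 share passes to Delphine's issue.
Delphine's share (6,000) passes entirely to Qadir.

Sorcha: 12,000; Qadir: 6,000; Noor: 6,000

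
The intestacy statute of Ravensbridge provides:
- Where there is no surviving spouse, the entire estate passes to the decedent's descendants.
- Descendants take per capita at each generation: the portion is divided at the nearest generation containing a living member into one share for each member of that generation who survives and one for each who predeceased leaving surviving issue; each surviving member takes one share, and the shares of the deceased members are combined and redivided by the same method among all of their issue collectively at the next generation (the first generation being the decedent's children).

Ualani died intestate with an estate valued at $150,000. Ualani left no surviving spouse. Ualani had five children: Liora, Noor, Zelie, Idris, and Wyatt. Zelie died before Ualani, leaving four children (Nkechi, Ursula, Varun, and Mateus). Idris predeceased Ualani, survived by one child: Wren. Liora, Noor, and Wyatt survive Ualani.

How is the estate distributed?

Liora: $30,000; Noor: $30,000; Nkechi: $12,000; Ursula: $12,000; Varun: $12,000; Mateus: $12,000; Wren: $12,000; Wyatt: $30,000

The entire $150,000 passes to the descendants.
That amount ($150,000) is divided at the children's generation into 5 shares of $30,000. Liora, Noor, and Wyatt each take $30,000. The 2 shares of the deceased (Zelie and Idris) are combined into a pool of $60,000.
That pool ($60,000) is divided at the grandchildren's generation equally among Nkechi, Ursula, Varun, Mateus, and Wren: $12,000 each.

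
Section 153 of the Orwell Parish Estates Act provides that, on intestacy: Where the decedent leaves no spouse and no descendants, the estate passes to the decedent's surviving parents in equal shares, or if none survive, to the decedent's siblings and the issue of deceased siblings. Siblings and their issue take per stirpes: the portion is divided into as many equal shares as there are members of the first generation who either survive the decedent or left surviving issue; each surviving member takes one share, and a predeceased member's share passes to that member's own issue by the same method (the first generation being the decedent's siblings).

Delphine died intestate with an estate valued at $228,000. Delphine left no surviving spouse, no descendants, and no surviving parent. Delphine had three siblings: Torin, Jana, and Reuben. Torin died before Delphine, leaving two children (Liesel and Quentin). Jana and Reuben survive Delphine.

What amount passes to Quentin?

Quentin receives $38,000.

The entire $228,000 passes to the siblings and their issue.
That amount ($228,000) is divided into 3 shares of $76,000: Jana and Reuben each take $76,000; Torin's $76,000 share passes to Torin's issue.
Torin's share ($76,000) is divided into 2 shares of $38,000: Liesel and Quentin each take $38,000.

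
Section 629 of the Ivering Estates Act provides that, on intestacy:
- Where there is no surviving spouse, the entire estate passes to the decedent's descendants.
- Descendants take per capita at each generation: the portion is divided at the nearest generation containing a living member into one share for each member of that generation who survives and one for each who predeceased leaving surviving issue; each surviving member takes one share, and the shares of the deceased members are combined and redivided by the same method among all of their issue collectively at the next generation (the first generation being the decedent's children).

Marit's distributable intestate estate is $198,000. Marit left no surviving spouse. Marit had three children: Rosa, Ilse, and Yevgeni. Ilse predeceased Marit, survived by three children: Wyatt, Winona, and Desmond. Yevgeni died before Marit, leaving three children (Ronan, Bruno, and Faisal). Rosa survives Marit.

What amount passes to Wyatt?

Wyatt receives $22,000.

The entire $198,000 passes to the descendants.
That amount ($198,000) is divided at the children's generation into 3 shares of $66,000. Rosa takes $66,000. The 2 shares of the deceased (Ilse and Yevgeni) are combined into a pool of $132,000.
That pool ($132,000) is divided at the grandchildren's generation equally among Wyatt, Winona, Desmond, Ronan, Bruno, and Faisal: $22,000 each.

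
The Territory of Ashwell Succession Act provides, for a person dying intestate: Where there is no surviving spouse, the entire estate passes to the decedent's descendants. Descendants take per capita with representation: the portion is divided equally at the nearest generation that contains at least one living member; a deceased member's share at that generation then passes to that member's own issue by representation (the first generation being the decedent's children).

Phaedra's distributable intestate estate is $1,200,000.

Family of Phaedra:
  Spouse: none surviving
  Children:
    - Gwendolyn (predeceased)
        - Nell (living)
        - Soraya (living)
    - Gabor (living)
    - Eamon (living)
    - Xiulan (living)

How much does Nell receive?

The entire $1,200,000 passes to the descendants.
That amount ($1,200,000) is divided into 4 shares of $300,000: Gabor, Eamon, and Xiulan each take $300,000; Gwendolyn's $300,000 share passes to Gwendolyn's issue.
Gwendolyn's share ($300,000) is divided into 2 shares of $150,000: Nell and Soraya each take $150,000.

Nell receives $150,000.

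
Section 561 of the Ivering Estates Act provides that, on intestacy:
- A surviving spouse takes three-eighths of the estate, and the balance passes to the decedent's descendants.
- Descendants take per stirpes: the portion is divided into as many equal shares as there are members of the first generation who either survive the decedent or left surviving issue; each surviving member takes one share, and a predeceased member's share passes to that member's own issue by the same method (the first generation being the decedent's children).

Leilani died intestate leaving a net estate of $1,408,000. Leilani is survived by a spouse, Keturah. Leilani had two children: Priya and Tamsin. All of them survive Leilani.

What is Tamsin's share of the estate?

Tamsin receives $440,000.

Keturah takes three-eighths of $1,408,000 = $528,000. The remaining $880,000 passes to the descendants.
The descendants' portion ($880,000) is divided into 2 shares of $440,000: Priya and Tamsin each take $440,000.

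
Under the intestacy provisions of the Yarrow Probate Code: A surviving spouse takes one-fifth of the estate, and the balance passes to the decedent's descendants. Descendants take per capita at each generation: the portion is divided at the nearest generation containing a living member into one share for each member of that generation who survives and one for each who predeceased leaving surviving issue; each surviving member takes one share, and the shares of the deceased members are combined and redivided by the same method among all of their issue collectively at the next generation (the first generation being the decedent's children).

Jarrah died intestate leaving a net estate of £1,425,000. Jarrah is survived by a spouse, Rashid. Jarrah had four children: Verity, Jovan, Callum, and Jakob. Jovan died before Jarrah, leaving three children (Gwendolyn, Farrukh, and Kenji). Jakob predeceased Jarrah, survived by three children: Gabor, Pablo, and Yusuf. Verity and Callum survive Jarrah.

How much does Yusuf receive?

Yusuf receives £95,000.

Rashid takes one-fifth of £1,425,000 = £285,000. The remaining £1,140,000 passes to the descendants.
The descendants' portion (£1,140,000) is divided at the children's generation into 4 shares of £285,000. Verity and Callum each take £285,000. The 2 shares of the deceased (Jovan and Jakob) are combined into a pool of £570,000.
That pool (£570,000) is divided at the grandchildren's generation equally among Gwendolyn, Farrukh, Kenji, Gabor, Pablo, and Yusuf: £95,000 each.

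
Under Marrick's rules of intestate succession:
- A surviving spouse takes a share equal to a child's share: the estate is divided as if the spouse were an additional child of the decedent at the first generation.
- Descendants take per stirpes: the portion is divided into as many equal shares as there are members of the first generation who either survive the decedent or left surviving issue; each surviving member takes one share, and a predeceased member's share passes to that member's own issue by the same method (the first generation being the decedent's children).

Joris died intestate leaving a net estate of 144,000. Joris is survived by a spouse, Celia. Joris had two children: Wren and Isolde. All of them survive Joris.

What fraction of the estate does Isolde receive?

Isolde receives 1/3 of the estate.

The spouse counts as an additional share at the children's level, so there are 3 primary shares of 48,000. Celia takes one such share (48,000).
The children's combined portion (96,000) is divided into 2 shares of 48,000: Wren and Isolde each take 48,000.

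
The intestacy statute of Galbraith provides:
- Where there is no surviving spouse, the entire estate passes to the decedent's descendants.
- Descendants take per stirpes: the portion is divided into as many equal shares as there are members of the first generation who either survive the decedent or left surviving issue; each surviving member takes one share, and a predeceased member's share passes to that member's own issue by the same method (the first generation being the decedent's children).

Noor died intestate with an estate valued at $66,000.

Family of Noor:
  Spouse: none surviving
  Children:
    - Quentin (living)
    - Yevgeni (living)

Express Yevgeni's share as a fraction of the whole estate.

Yevgeni receives 1/2 of the estate.

The entire $66,000 passes to the descendants.
That amount ($66,000) is divided into 2 shares of $33,000: Quentin and Yevgeni each take $33,000.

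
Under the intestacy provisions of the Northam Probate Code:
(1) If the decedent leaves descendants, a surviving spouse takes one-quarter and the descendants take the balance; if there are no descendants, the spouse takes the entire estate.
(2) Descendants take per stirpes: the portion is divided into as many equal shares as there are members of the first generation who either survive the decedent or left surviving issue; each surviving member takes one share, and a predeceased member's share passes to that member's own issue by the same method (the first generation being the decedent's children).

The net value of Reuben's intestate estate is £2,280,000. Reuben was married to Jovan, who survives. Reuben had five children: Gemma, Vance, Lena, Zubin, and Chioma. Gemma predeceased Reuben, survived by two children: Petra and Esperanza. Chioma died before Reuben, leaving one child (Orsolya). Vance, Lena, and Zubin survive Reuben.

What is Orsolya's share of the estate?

Orsolya receives £342,000.

Jovan takes one-quarter of £2,280,000 = £570,000. The remaining £1,710,000 passes to the descendants.
The descendants' portion (£1,710,000) is divided into 5 shares of £342,000: Vance, Lena, and Zubin each take £342,000; Gemma's £342,000 share passes to Gemma's issue; Chioma's £342,000 share passes to Chioma's issue.
Gemma's share (£342,000) is divided into 2 shares of £171,000: Petra and Esperanza each take £171,000.
Chioma's share (£342,000) passes entirely to Orsolya.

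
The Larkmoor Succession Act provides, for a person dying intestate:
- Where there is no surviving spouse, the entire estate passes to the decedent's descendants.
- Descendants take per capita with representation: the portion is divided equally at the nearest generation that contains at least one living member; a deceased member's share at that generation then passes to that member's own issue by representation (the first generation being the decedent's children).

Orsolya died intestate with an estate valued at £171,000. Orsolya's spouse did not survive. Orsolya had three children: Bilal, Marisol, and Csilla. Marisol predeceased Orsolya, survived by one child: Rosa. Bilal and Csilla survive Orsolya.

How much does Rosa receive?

Rosa receives £57,000.

The entire £171,000 passes to the descendants.
That amount (£171,000) is divided into 3 shares of £57,000: Bilal and Csilla each take £57,000; Marisol's £57,000 share passes to Marisol's issue.
Marisol's share (£57,000) passes entirely to Rosa.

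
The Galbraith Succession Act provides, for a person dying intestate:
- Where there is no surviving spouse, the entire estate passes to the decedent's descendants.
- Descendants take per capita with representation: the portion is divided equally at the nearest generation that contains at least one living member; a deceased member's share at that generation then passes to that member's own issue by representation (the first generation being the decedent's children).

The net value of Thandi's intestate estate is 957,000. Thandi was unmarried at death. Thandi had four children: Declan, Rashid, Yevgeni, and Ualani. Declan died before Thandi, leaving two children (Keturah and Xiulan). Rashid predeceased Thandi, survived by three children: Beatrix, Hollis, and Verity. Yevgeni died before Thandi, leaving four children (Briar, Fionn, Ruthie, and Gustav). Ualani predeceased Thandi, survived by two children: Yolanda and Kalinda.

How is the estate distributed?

The entire 957,000 passes to the descendants.
No child survives, so the initial division is made at the grandchildren's generation.
That amount (957,000) is divided into 11 shares of 87,000: Keturah, Xiulan, Beatrix, Hollis, Verity, Briar, Fionn, Ruthie, Gustav, Yolanda, and Kalinda each take 87,000.

Keturah: 87,000; Xiulan: 87,000; Beatrix: 87,000; Hollis: 87,000; Verity: 87,000; Briar: 87,000; Fionn: 87,000; Ruthie: 87,000; Gustav: 87,000; Yolanda: 87,000; Kalinda: 87,000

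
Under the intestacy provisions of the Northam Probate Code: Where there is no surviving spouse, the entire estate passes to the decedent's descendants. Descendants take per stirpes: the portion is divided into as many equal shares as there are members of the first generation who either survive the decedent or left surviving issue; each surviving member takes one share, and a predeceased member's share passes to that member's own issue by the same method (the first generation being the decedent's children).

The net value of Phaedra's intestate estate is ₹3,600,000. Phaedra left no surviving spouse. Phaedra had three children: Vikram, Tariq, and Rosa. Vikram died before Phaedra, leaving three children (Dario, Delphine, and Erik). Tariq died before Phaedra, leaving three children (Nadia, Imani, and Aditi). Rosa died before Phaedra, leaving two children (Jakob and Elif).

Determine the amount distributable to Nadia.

Nadia receives ₹400,000.

The entire ₹3,600,000 passes to the descendants.
That amount (₹3,600,000) is divided into 3 shares of ₹1,200,000: Vikram's ₹1,200,000 share passes to Vikram's issue; Tariq's ₹1,200,000 share passes to Tariq's issue; Rosa's ₹1,200,000 share passes to Rosa's issue.
Vikram's share (₹1,200,000) is divided into 3 shares of ₹400,000: Dario, Delphine, and Erik each take ₹400,000.
Tariq's share (₹1,200,000) is divided into 3 shares of ₹400,000: Nadia, Imani, and Aditi each take ₹400,000.
Rosa's share (₹1,200,000) is divided into 2 shares of ₹600,000: Jakob and Elif each take ₹600,000.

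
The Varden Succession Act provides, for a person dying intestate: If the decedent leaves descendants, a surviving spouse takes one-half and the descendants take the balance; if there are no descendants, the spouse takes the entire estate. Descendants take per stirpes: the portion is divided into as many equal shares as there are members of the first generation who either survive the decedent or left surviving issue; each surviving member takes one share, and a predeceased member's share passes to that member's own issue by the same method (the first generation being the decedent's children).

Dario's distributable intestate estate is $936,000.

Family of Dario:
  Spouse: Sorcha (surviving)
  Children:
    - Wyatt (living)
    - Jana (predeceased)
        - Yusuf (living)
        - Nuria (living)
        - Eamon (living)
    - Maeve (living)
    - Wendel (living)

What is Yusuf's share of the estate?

Sorcha takes one-half of $936,000 = $468,000. The remaining $468,000 passes to the descendants.
The descendants' portion ($468,000) is divided into 4 shares of $117,000: Wyatt, Maeve, and Wendel each take $117,000; Jana's $117,000 share passes to Jana's issue.
Jana's share ($117,000) is divided into 3 shares of $39,000: Yusuf, Nuria, and Eamon each take $39,000.

Yusuf receives $39,000.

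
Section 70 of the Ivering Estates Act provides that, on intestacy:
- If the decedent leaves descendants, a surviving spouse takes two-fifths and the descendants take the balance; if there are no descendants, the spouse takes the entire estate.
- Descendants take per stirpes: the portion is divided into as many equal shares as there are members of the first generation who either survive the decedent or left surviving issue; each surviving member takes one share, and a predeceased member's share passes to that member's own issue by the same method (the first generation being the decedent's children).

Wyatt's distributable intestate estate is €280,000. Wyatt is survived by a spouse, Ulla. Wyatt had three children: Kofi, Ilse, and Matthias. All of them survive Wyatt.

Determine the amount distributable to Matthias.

Matthias receives €56,000.

Ulla takes two-fifths of €280,000 = €112,000. The remaining €168,000 passes to the descendants.
The descendants' portion (€168,000) is divided into 3 shares of €56,000: Kofi, Ilse, and Matthias each take €56,000.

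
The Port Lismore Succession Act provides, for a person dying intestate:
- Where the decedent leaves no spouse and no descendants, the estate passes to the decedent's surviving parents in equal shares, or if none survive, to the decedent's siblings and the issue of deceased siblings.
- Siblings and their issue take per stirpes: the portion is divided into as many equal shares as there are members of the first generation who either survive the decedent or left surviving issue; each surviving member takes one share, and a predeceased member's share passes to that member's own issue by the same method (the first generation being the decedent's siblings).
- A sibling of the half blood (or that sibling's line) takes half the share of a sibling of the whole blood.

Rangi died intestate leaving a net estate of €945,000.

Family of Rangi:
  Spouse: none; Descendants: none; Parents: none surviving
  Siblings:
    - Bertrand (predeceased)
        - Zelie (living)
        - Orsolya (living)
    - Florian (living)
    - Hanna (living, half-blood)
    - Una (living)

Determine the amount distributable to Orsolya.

Orsolya receives €135,000.

The entire €945,000 passes to the siblings and their issue.
Counting each half-blood sibling's line as half a unit, there are 7/2 units in €945,000, so one unit is €270,000. Whole-blood lines (Bertrand, Florian, and Una) take €270,000 each; half-blood lines (Hanna) take €135,000 each.
Bertrand's share (€270,000) is divided into 2 shares of €135,000: Zelie and Orsolya each take €135,000.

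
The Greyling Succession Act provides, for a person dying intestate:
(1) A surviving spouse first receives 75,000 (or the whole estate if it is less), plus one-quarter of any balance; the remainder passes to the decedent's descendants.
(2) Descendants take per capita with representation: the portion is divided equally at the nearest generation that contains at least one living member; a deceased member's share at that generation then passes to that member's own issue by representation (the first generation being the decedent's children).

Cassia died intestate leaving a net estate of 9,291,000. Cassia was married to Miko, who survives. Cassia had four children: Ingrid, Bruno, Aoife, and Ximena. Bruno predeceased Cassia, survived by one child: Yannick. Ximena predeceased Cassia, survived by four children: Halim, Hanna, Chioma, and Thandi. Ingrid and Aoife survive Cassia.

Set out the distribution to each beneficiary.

Miko first takes 75,000, leaving a balance of 9,216,000. Miko then takes one-quarter of the balance (2,304,000), for a total of 2,379,000. The remaining 6,912,000 passes to the descendants.
The descendants' portion (6,912,000) is divided into 4 shares of 1,728,000: Ingrid and Aoife each take 1,728,000; Bruno's 1,728,000 share passes to Bruno's issue; Ximena's 1,728,000 share passes to Ximena's issue.
Bruno's share (1,728,000) passes entirely to Yannick.
Ximena's share (1,728,000) is divided into 4 shares of 432,000: Halim, Hanna, Chioma, and Thandi each take 432,000.

Miko: 2,379,000; Ingrid: 1,728,000; Yannick: 1,728,000; Aoife: 1,728,000; Halim: 432,000; Hanna: 432,000; Chioma: 432,000; Thandi: 432,000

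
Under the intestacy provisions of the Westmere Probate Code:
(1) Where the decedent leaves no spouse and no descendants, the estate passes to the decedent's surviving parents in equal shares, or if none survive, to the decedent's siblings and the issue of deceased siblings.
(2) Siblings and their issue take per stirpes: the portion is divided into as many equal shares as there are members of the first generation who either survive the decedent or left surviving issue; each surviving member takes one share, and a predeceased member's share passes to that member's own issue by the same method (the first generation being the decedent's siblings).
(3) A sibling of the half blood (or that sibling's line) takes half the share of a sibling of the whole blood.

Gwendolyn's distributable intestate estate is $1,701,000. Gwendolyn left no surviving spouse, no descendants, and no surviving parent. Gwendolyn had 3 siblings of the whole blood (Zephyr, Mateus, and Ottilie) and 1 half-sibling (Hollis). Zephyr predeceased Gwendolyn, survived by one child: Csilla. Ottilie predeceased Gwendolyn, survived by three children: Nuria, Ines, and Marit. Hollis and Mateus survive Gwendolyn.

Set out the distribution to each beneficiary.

Csilla: $486,000; Hollis: $243,000; Mateus: $486,000; Nuria: $162,000; Ines: $162,000; Marit: $162,000

The entire $1,701,000 passes to the siblings and their issue.
Counting each half-blood sibling's line as half a unit, there are 7/2 units in $1,701,000, so one unit is $486,000. Whole-blood lines (Zephyr, Mateus, and Ottilie) take $486,000 each; half-blood lines (Hollis) take $243,000 each.
Zephyr's share ($486,000) passes entirely to Csilla.
Ottilie's share ($486,000) is divided into 3 shares of $162,000: Nuria, Ines, and Marit each take $162,000.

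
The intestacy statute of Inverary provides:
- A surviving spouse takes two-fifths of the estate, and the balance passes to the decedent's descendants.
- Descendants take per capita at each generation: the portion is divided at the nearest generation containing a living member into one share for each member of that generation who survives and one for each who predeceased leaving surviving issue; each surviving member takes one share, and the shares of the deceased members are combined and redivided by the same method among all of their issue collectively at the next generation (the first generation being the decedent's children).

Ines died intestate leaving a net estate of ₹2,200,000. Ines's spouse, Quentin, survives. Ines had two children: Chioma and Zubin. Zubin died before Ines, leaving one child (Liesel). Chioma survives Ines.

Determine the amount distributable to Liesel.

Quentin takes two-fifths of ₹2,200,000 = ₹880,000. The remaining ₹1,320,000 passes to the descendants.
The descendants' portion (₹1,320,000) is divided at the children's generation into 2 shares of ₹660,000. Chioma takes ₹660,000. The remaining share for the deceased Zubin (₹660,000) is carried to the next generation.
That pool (₹660,000) passes entirely to Liesel, the sole taker at the grandchildren's generation.

Liesel receives ₹660,000.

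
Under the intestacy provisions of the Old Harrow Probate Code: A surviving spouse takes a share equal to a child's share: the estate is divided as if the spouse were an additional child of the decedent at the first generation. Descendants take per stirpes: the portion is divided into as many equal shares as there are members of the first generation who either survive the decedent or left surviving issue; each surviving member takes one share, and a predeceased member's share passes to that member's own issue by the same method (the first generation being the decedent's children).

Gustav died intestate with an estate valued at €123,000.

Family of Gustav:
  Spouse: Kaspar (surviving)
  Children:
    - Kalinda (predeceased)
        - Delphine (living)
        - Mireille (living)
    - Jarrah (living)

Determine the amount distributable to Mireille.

The spouse counts as an additional share at the children's level, so there are 3 primary shares of €41,000. Kaspar takes one such share (€41,000).
The children's combined portion (€82,000) is divided into 2 shares of €41,000: Jarrah takes €41,000; Kalinda's €41,000 share passes to Kalinda's issue.
Kalinda's share (€41,000) is divided into 2 shares of €20,500: Delphine and Mireille each take €20,500.

Mireille receives €20,500.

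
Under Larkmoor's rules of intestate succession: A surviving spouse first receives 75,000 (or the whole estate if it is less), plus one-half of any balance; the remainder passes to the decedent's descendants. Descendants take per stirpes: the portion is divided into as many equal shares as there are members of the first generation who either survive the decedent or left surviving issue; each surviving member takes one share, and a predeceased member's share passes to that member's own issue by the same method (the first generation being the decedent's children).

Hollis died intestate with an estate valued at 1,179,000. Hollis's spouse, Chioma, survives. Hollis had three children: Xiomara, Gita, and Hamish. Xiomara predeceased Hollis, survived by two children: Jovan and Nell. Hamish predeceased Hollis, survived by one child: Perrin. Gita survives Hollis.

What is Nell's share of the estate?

Chioma first takes 75,000, leaving a balance of 1,104,000. Chioma then takes one-half of the balance (552,000), for a total of 627,000. The remaining 552,000 passes to the descendants.
The descendants' portion (552,000) is divided into 3 shares of 184,000: Gita takes 184,000; Xiomara's 184,000 share passes to Xiomara's issue; Hamish's 184,000 share passes to Hamish's issue.
Xiomara's share (184,000) is divided into 2 shares of 92,000: Jovan and Nell each take 92,000.
Hamish's share (184,000) passes entirely to Perrin.

Nell receives 92,000.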